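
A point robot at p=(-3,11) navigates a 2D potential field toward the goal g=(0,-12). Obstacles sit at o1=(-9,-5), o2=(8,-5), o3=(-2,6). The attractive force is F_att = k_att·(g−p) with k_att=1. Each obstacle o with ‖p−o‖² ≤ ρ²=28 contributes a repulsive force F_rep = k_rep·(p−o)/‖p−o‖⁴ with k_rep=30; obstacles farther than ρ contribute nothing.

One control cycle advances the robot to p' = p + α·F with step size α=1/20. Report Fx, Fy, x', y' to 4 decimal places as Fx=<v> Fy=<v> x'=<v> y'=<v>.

F_att = 1·(g−p) = 1·(3,-23) = (3.0000,-23.0000)
o1: d²=292 > ρ²=28 → inactive
o2: d²=377 > ρ²=28 → inactive
o3: d²=26 ≤ ρ²=28; F_rep = 30·(-1,5)/26² = (-0.0444,0.2219)
F = F_att + ΣF_rep = (2.9556,-22.7781)
p' = p + 1/20·F = (-2.8522,9.8611)

Fx=2.9556 Fy=-22.7781 x'=-2.8522 y'=9.8611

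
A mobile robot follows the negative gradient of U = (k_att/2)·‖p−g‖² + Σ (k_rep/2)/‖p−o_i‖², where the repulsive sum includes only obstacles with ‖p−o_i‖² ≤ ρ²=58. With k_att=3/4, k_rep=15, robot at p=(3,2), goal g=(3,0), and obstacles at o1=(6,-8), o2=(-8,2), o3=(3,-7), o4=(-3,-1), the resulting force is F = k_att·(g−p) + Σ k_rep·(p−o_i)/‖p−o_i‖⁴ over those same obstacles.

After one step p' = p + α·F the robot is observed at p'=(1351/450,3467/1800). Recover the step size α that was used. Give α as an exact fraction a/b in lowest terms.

F_att = 3/4·(g−p) = 3/4·(0,-2) = (0.0000,-1.5000)
o1: d²=109 > ρ²=58 → inactive
o2: d²=121 > ρ²=58 → inactive
o3: d²=81 > ρ²=58 → inactive
o4: d²=45 ≤ ρ²=58; F_rep = 15·(6,3)/45² = (0.0444,0.0222)
F = F_att + ΣF_rep = (0.0444,-1.4778)
Δp = p'−p = (0.0022,-0.0739); α = Δx/Fx = (1/450) / (2/45) = 1/20
check: Δy/Fy = (-133/1800) / (-133/90) = 1/20 ✓

α = 1/20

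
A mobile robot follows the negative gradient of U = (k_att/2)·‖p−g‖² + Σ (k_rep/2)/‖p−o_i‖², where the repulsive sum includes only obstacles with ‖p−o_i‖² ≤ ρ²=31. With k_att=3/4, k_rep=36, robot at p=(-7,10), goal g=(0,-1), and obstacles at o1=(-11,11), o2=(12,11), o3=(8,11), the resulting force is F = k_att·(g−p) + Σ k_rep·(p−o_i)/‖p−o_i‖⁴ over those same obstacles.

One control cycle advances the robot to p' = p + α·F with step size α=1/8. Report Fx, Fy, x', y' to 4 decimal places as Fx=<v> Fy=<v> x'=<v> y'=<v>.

F_att = 3/4·(g−p) = 3/4·(7,-11) = (5.2500,-8.2500)
o1: d²=17 ≤ ρ²=31; F_rep = 36·(4,-1)/17² = (0.4983,-0.1246)
o2: d²=362 > ρ²=31 → inactive
o3: d²=226 > ρ²=31 → inactive
F = F_att + ΣF_rep = (5.7483,-8.3746)
p' = p + 1/8·F = (-6.2815,8.9532)

Fx=5.7483 Fy=-8.3746 x'=-6.2815 y'=8.9532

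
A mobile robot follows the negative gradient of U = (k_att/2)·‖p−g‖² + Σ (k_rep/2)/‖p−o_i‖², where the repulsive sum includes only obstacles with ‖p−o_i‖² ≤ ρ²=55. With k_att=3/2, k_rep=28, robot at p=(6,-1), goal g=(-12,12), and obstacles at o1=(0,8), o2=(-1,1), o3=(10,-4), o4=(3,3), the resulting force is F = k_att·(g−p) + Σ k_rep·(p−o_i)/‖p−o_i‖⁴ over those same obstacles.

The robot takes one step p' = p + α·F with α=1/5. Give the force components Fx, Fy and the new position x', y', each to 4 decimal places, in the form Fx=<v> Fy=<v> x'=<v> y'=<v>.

F_att = 3/2·(g−p) = 3/2·(-18,13) = (-27.0000,19.5000)
o1: d²=117 > ρ²=55 → inactive
o2: d²=53 ≤ ρ²=55; F_rep = 28·(7,-2)/53² = (0.0698,-0.0199)
o3: d²=25 ≤ ρ²=55; F_rep = 28·(-4,3)/25² = (-0.1792,0.1344)
o4: d²=25 ≤ ρ²=55; F_rep = 28·(3,-4)/25² = (0.1344,-0.1792)
F = F_att + ΣF_rep = (-26.9750,19.4353)
p' = p + 1/5·F = (0.6050,2.8871)

Fx=-26.9750 Fy=19.4353 x'=0.6050 y'=2.8871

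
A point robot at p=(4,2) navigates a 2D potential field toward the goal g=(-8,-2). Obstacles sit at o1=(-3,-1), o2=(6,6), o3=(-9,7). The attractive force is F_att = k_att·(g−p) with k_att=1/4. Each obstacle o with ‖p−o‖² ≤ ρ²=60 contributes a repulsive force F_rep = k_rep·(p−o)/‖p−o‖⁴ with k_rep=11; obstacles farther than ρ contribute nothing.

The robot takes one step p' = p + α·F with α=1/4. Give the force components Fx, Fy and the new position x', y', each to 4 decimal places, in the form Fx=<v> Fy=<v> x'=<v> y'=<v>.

Fx=-3.0321 Fy=-1.1002 x'=3.2420 y'=1.7250

F_att = 1/4·(g−p) = 1/4·(-12,-4) = (-3.0000,-1.0000)
o1: d²=58 ≤ ρ²=60; F_rep = 11·(7,3)/58² = (0.0229,0.0098)
o2: d²=20 ≤ ρ²=60; F_rep = 11·(-2,-4)/20² = (-0.0550,-0.1100)
o3: d²=194 > ρ²=60 → inactive
F = F_att + ΣF_rep = (-3.0321,-1.1002)
p' = p + 1/4·F = (3.2420,1.7250)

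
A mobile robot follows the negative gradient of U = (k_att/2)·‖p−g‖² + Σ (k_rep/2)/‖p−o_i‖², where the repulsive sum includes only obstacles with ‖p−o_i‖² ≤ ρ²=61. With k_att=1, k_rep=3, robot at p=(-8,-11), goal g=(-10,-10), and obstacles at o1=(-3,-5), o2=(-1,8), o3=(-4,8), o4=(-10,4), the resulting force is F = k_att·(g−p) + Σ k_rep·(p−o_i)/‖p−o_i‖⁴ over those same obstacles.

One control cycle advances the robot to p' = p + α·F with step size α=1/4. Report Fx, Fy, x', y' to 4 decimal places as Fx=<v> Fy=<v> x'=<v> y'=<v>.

F_att = 1·(g−p) = 1·(-2,1) = (-2.0000,1.0000)
o1: d²=61 ≤ ρ²=61; F_rep = 3·(-5,-6)/61² = (-0.0040,-0.0048)
o2: d²=410 > ρ²=61 → inactive
o3: d²=377 > ρ²=61 → inactive
o4: d²=229 > ρ²=61 → inactive
F = F_att + ΣF_rep = (-2.0040,0.9952)
p' = p + 1/4·F = (-8.5010,-10.7512)

Fx=-2.0040 Fy=0.9952 x'=-8.5010 y'=-10.7512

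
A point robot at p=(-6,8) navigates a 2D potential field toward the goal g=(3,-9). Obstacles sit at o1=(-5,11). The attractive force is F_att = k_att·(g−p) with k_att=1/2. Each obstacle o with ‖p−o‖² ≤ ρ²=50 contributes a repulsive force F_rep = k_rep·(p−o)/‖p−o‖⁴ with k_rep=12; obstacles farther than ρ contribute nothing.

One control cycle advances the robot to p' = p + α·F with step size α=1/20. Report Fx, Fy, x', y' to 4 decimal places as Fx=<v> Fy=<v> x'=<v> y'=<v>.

F_att = 1/2·(g−p) = 1/2·(9,-17) = (4.5000,-8.5000)
o1: d²=10 ≤ ρ²=50; F_rep = 12·(-1,-3)/10² = (-0.1200,-0.3600)
F = F_att + ΣF_rep = (4.3800,-8.8600)
p' = p + 1/20·F = (-5.7810,7.5570)

Fx=4.3800 Fy=-8.8600 x'=-5.7810 y'=7.5570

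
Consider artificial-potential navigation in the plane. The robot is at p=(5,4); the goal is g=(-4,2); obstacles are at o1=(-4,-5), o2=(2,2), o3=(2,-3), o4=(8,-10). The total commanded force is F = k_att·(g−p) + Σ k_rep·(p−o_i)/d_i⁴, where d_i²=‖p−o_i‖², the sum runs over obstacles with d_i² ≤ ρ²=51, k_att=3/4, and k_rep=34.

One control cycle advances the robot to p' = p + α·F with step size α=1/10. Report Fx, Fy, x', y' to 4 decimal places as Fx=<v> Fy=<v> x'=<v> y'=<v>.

Fx=-6.1464 Fy=-1.0976 x'=4.3854 y'=3.8902

F_att = 3/4·(g−p) = 3/4·(-9,-2) = (-6.7500,-1.5000)
o1: d²=162 > ρ²=51 → inactive
o2: d²=13 ≤ ρ²=51; F_rep = 34·(3,2)/13² = (0.6036,0.4024)
o3: d²=58 > ρ²=51 → inactive
o4: d²=205 > ρ²=51 → inactive
F = F_att + ΣF_rep = (-6.1464,-1.0976)
p' = p + 1/10·F = (4.3854,3.8902)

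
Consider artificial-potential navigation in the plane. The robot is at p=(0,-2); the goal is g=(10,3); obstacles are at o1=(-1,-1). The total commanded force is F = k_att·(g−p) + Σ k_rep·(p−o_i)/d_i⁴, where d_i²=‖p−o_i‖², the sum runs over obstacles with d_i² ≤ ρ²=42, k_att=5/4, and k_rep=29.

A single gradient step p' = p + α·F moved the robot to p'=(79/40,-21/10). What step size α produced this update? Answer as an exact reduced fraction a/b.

α = 1/10

F_att = 5/4·(g−p) = 5/4·(10,5) = (12.5000,6.2500)
o1: d²=2 ≤ ρ²=42; F_rep = 29·(1,-1)/2² = (7.2500,-7.2500)
F = F_att + ΣF_rep = (19.7500,-1.0000)
Δp = p'−p = (1.9750,-0.1000); α = Δx/Fx = (79/40) / (79/4) = 1/10
check: Δy/Fy = (-1/10) / (-1) = 1/10 ✓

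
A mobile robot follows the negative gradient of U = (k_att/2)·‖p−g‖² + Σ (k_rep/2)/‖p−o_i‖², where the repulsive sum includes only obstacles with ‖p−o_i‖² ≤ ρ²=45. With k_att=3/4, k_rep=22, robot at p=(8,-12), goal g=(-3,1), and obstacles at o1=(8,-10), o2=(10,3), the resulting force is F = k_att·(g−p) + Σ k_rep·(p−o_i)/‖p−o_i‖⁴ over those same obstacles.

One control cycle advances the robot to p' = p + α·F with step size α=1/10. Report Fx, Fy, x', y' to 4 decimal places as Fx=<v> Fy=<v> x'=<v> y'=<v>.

Fx=-8.2500 Fy=7.0000 x'=7.1750 y'=-11.3000

F_att = 3/4·(g−p) = 3/4·(-11,13) = (-8.2500,9.7500)
o1: d²=4 ≤ ρ²=45; F_rep = 22·(0,-2)/4² = (0.0000,-2.7500)
o2: d²=229 > ρ²=45 → inactive
F = F_att + ΣF_rep = (-8.2500,7.0000)
p' = p + 1/10·F = (7.1750,-11.3000)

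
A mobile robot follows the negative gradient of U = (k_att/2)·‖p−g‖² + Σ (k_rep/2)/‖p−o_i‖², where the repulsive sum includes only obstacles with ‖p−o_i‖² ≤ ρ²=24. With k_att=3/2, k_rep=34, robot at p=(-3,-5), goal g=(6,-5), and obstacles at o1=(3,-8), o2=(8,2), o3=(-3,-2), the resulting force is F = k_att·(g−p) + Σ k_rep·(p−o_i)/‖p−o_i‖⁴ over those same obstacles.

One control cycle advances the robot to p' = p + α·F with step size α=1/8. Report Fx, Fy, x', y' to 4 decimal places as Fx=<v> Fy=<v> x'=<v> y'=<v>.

Fx=13.5000 Fy=-1.2593 x'=-1.3125 y'=-5.1574

F_att = 3/2·(g−p) = 3/2·(9,0) = (13.5000,0.0000)
o1: d²=45 > ρ²=24 → inactive
o2: d²=170 > ρ²=24 → inactive
o3: d²=9 ≤ ρ²=24; F_rep = 34·(0,-3)/9² = (0.0000,-1.2593)
F = F_att + ΣF_rep = (13.5000,-1.2593)
p' = p + 1/8·F = (-1.3125,-5.1574)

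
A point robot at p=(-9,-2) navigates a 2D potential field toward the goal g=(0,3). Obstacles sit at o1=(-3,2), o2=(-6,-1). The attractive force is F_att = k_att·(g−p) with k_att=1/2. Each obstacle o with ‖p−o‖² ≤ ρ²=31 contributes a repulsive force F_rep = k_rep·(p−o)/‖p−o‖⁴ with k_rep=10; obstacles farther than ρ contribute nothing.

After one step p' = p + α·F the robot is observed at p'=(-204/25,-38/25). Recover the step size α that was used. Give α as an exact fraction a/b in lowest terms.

F_att = 1/2·(g−p) = 1/2·(9,5) = (4.5000,2.5000)
o1: d²=52 > ρ²=31 → inactive
o2: d²=10 ≤ ρ²=31; F_rep = 10·(-3,-1)/10² = (-0.3000,-0.1000)
F = F_att + ΣF_rep = (4.2000,2.4000)
Δp = p'−p = (0.8400,0.4800); α = Δx/Fx = (21/25) / (21/5) = 1/5
check: Δy/Fy = (12/25) / (12/5) = 1/5 ✓

α = 1/5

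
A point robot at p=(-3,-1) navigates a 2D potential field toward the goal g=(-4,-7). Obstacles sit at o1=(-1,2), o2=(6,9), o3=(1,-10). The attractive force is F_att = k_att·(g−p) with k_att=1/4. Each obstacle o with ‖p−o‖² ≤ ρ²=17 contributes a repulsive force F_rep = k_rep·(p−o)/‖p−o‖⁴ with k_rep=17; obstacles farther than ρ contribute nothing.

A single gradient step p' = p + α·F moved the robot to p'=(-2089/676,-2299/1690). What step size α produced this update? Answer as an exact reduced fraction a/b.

α = 1/5

F_att = 1/4·(g−p) = 1/4·(-1,-6) = (-0.2500,-1.5000)
o1: d²=13 ≤ ρ²=17; F_rep = 17·(-2,-3)/13² = (-0.2012,-0.3018)
o2: d²=181 > ρ²=17 → inactive
o3: d²=97 > ρ²=17 → inactive
F = F_att + ΣF_rep = (-0.4512,-1.8018)
Δp = p'−p = (-0.0902,-0.3604); α = Δx/Fx = (-61/676) / (-305/676) = 1/5
check: Δy/Fy = (-609/1690) / (-609/338) = 1/5 ✓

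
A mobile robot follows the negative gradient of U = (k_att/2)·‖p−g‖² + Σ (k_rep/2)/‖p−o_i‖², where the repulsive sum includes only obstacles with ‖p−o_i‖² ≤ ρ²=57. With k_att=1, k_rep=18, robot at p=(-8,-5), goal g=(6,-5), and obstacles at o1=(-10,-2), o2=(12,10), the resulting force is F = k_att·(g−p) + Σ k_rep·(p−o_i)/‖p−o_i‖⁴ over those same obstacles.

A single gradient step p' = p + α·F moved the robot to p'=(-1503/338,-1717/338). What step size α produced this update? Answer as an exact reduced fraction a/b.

α = 1/4

F_att = 1·(g−p) = 1·(14,0) = (14.0000,0.0000)
o1: d²=13 ≤ ρ²=57; F_rep = 18·(2,-3)/13² = (0.2130,-0.3195)
o2: d²=625 > ρ²=57 → inactive
F = F_att + ΣF_rep = (14.2130,-0.3195)
Δp = p'−p = (3.5533,-0.0799); α = Δx/Fx = (1201/338) / (2402/169) = 1/4
check: Δy/Fy = (-27/338) / (-54/169) = 1/4 ✓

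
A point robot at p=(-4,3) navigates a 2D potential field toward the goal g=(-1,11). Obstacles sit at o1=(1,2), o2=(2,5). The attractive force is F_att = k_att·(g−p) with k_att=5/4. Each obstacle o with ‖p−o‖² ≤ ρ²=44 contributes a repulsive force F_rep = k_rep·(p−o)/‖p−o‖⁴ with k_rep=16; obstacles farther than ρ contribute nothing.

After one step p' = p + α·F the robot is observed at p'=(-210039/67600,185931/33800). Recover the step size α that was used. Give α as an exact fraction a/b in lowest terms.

α = 1/4

F_att = 5/4·(g−p) = 5/4·(3,8) = (3.7500,10.0000)
o1: d²=26 ≤ ρ²=44; F_rep = 16·(-5,1)/26² = (-0.1183,0.0237)
o2: d²=40 ≤ ρ²=44; F_rep = 16·(-6,-2)/40² = (-0.0600,-0.0200)
F = F_att + ΣF_rep = (3.5717,10.0037)
Δp = p'−p = (0.8929,2.5009); α = Δx/Fx = (60361/67600) / (60361/16900) = 1/4
check: Δy/Fy = (84531/33800) / (84531/8450) = 1/4 ✓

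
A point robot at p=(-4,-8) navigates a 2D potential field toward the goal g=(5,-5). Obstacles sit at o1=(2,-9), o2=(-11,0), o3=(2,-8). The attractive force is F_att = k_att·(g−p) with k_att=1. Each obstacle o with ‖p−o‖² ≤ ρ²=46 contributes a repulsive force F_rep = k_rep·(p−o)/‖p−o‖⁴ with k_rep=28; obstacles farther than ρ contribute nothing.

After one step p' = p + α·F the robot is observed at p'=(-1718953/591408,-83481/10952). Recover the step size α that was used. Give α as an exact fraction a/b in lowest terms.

F_att = 1·(g−p) = 1·(9,3) = (9.0000,3.0000)
o1: d²=37 ≤ ρ²=46; F_rep = 28·(-6,1)/37² = (-0.1227,0.0205)
o2: d²=113 > ρ²=46 → inactive
o3: d²=36 ≤ ρ²=46; F_rep = 28·(-6,0)/36² = (-0.1296,0.0000)
F = F_att + ΣF_rep = (8.7477,3.0205)
Δp = p'−p = (1.0935,0.3776); α = Δx/Fx = (646679/591408) / (646679/73926) = 1/8
check: Δy/Fy = (4135/10952) / (4135/1369) = 1/8 ✓

α = 1/8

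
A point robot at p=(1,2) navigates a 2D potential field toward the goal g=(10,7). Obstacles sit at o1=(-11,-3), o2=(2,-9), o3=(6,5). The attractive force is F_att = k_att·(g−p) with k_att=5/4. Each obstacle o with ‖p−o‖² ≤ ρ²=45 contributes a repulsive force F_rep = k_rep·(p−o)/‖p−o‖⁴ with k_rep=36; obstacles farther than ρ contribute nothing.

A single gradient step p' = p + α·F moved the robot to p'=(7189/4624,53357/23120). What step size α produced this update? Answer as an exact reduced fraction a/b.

F_att = 5/4·(g−p) = 5/4·(9,5) = (11.2500,6.2500)
o1: d²=169 > ρ²=45 → inactive
o2: d²=122 > ρ²=45 → inactive
o3: d²=34 ≤ ρ²=45; F_rep = 36·(-5,-3)/34² = (-0.1557,-0.0934)
F = F_att + ΣF_rep = (11.0943,6.1566)
Δp = p'−p = (0.5547,0.3078); α = Δx/Fx = (2565/4624) / (12825/1156) = 1/20
check: Δy/Fy = (7117/23120) / (7117/1156) = 1/20 ✓

α = 1/20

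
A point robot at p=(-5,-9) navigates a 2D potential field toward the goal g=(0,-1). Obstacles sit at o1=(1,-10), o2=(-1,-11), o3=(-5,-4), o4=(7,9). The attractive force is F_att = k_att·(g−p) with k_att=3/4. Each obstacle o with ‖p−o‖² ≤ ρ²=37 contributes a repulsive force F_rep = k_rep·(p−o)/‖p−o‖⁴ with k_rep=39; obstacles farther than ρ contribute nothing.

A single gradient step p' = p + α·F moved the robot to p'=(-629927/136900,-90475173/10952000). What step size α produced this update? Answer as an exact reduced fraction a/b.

F_att = 3/4·(g−p) = 3/4·(5,8) = (3.7500,6.0000)
o1: d²=37 ≤ ρ²=37; F_rep = 39·(-6,1)/37² = (-0.1709,0.0285)
o2: d²=20 ≤ ρ²=37; F_rep = 39·(-4,2)/20² = (-0.3900,0.1950)
o3: d²=25 ≤ ρ²=37; F_rep = 39·(0,-5)/25² = (0.0000,-0.3120)
o4: d²=468 > ρ²=37 → inactive
F = F_att + ΣF_rep = (3.1891,5.9115)
Δp = p'−p = (0.3986,0.7389); α = Δx/Fx = (54573/136900) / (109146/34225) = 1/8
check: Δy/Fy = (8092827/10952000) / (8092827/1369000) = 1/8 ✓

α = 1/8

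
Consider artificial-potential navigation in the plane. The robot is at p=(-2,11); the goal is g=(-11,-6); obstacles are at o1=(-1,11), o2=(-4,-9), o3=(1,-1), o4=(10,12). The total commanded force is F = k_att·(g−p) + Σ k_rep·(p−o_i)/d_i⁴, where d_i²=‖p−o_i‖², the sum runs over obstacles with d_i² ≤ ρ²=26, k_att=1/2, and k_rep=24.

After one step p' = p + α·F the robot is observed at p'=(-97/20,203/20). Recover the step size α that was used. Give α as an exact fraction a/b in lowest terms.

α = 1/10

F_att = 1/2·(g−p) = 1/2·(-9,-17) = (-4.5000,-8.5000)
o1: d²=1 ≤ ρ²=26; F_rep = 24·(-1,0)/1² = (-24.0000,0.0000)
o2: d²=404 > ρ²=26 → inactive
o3: d²=153 > ρ²=26 → inactive
o4: d²=145 > ρ²=26 → inactive
F = F_att + ΣF_rep = (-28.5000,-8.5000)
Δp = p'−p = (-2.8500,-0.8500); α = Δx/Fx = (-57/20) / (-57/2) = 1/10
check: Δy/Fy = (-17/20) / (-17/2) = 1/10 ✓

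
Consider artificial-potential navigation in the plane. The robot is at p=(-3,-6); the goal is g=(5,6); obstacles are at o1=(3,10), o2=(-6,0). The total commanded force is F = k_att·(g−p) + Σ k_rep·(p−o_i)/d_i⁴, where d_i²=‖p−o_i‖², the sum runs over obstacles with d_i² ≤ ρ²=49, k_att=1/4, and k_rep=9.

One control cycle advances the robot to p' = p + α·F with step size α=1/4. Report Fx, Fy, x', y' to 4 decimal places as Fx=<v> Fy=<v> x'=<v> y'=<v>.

F_att = 1/4·(g−p) = 1/4·(8,12) = (2.0000,3.0000)
o1: d²=292 > ρ²=49 → inactive
o2: d²=45 ≤ ρ²=49; F_rep = 9·(3,-6)/45² = (0.0133,-0.0267)
F = F_att + ΣF_rep = (2.0133,2.9733)
p' = p + 1/4·F = (-2.4967,-5.2567)

Fx=2.0133 Fy=2.9733 x'=-2.4967 y'=-5.2567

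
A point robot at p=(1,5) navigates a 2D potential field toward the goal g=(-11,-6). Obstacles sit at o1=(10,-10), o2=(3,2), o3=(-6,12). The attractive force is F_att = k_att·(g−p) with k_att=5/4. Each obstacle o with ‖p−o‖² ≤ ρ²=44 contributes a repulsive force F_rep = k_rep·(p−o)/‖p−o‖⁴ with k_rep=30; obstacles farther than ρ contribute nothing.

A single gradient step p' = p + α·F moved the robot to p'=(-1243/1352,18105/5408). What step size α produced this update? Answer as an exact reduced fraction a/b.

α = 1/8

F_att = 5/4·(g−p) = 5/4·(-12,-11) = (-15.0000,-13.7500)
o1: d²=306 > ρ²=44 → inactive
o2: d²=13 ≤ ρ²=44; F_rep = 30·(-2,3)/13² = (-0.3550,0.5325)
o3: d²=98 > ρ²=44 → inactive
F = F_att + ΣF_rep = (-15.3550,-13.2175)
Δp = p'−p = (-1.9194,-1.6522); α = Δx/Fx = (-2595/1352) / (-2595/169) = 1/8
check: Δy/Fy = (-8935/5408) / (-8935/676) = 1/8 ✓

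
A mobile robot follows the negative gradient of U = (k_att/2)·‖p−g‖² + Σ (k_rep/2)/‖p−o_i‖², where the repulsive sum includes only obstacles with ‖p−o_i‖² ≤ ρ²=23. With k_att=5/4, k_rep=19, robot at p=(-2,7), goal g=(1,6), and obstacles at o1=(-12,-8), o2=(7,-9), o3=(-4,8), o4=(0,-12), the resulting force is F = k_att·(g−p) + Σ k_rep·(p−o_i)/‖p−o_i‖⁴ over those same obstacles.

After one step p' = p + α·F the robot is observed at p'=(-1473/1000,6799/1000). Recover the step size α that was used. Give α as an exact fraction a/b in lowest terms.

α = 1/10

F_att = 5/4·(g−p) = 5/4·(3,-1) = (3.7500,-1.2500)
o1: d²=325 > ρ²=23 → inactive
o2: d²=337 > ρ²=23 → inactive
o3: d²=5 ≤ ρ²=23; F_rep = 19·(2,-1)/5² = (1.5200,-0.7600)
o4: d²=365 > ρ²=23 → inactive
F = F_att + ΣF_rep = (5.2700,-2.0100)
Δp = p'−p = (0.5270,-0.2010); α = Δx/Fx = (527/1000) / (527/100) = 1/10
check: Δy/Fy = (-201/1000) / (-201/100) = 1/10 ✓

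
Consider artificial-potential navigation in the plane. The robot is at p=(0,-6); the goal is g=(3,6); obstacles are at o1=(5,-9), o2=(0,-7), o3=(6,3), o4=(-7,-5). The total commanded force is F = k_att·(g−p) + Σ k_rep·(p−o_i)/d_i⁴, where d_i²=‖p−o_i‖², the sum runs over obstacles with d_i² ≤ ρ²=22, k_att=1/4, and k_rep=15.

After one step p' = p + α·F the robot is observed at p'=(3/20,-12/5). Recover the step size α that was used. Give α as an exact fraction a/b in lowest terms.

α = 1/5

F_att = 1/4·(g−p) = 1/4·(3,12) = (0.7500,3.0000)
o1: d²=34 > ρ²=22 → inactive
o2: d²=1 ≤ ρ²=22; F_rep = 15·(0,1)/1² = (0.0000,15.0000)
o3: d²=117 > ρ²=22 → inactive
o4: d²=50 > ρ²=22 → inactive
F = F_att + ΣF_rep = (0.7500,18.0000)
Δp = p'−p = (0.1500,3.6000); α = Δx/Fx = (3/20) / (3/4) = 1/5
check: Δy/Fy = (18/5) / (18) = 1/5 ✓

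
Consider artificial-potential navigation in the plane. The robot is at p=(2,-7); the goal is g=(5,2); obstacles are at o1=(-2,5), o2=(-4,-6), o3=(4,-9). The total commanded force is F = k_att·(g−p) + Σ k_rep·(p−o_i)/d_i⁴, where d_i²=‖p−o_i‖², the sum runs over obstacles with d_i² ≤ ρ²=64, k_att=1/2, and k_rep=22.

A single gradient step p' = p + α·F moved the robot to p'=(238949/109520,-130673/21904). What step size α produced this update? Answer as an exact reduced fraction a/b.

F_att = 1/2·(g−p) = 1/2·(3,9) = (1.5000,4.5000)
o1: d²=160 > ρ²=64 → inactive
o2: d²=37 ≤ ρ²=64; F_rep = 22·(6,-1)/37² = (0.0964,-0.0161)
o3: d²=8 ≤ ρ²=64; F_rep = 22·(-2,2)/8² = (-0.6875,0.6875)
F = F_att + ΣF_rep = (0.9089,5.1714)
Δp = p'−p = (0.1818,1.0343); α = Δx/Fx = (19909/109520) / (19909/21904) = 1/5
check: Δy/Fy = (22655/21904) / (113275/21904) = 1/5 ✓

α = 1/5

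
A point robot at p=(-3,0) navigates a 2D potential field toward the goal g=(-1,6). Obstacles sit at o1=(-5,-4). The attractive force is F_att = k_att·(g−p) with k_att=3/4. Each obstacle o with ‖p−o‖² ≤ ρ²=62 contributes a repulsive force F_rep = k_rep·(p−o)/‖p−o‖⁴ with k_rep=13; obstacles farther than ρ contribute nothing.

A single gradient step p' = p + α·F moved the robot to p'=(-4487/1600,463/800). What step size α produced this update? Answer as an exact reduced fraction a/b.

F_att = 3/4·(g−p) = 3/4·(2,6) = (1.5000,4.5000)
o1: d²=20 ≤ ρ²=62; F_rep = 13·(2,4)/20² = (0.0650,0.1300)
F = F_att + ΣF_rep = (1.5650,4.6300)
Δp = p'−p = (0.1956,0.5787); α = Δx/Fx = (313/1600) / (313/200) = 1/8
check: Δy/Fy = (463/800) / (463/100) = 1/8 ✓

α = 1/8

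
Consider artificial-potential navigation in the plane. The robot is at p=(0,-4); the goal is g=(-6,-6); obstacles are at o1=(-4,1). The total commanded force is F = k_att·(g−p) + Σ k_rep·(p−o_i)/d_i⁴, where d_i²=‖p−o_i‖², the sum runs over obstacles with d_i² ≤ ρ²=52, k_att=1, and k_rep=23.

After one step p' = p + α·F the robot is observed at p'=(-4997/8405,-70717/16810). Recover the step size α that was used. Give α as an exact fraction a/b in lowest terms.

α = 1/10

F_att = 1·(g−p) = 1·(-6,-2) = (-6.0000,-2.0000)
o1: d²=41 ≤ ρ²=52; F_rep = 23·(4,-5)/41² = (0.0547,-0.0684)
F = F_att + ΣF_rep = (-5.9453,-2.0684)
Δp = p'−p = (-0.5945,-0.2068); α = Δx/Fx = (-4997/8405) / (-9994/1681) = 1/10
check: Δy/Fy = (-3477/16810) / (-3477/1681) = 1/10 ✓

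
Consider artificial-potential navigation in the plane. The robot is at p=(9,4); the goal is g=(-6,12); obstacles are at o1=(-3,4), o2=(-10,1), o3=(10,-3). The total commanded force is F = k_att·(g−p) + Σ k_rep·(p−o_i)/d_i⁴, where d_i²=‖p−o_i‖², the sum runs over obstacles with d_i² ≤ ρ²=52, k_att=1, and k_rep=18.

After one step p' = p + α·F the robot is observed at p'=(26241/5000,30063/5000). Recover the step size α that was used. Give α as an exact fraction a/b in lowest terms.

α = 1/4

F_att = 1·(g−p) = 1·(-15,8) = (-15.0000,8.0000)
o1: d²=144 > ρ²=52 → inactive
o2: d²=370 > ρ²=52 → inactive
o3: d²=50 ≤ ρ²=52; F_rep = 18·(-1,7)/50² = (-0.0072,0.0504)
F = F_att + ΣF_rep = (-15.0072,8.0504)
Δp = p'−p = (-3.7518,2.0126); α = Δx/Fx = (-18759/5000) / (-18759/1250) = 1/4
check: Δy/Fy = (10063/5000) / (10063/1250) = 1/4 ✓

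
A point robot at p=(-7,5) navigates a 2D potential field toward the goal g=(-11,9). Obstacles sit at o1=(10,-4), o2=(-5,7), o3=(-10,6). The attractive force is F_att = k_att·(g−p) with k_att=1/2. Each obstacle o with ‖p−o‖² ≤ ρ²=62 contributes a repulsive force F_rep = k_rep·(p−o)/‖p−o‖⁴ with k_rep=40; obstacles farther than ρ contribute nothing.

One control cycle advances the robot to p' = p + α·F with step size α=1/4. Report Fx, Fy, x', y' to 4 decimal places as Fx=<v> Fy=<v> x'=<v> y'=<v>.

Fx=-2.0500 Fy=0.3500 x'=-7.5125 y'=5.0875

F_att = 1/2·(g−p) = 1/2·(-4,4) = (-2.0000,2.0000)
o1: d²=370 > ρ²=62 → inactive
o2: d²=8 ≤ ρ²=62; F_rep = 40·(-2,-2)/8² = (-1.2500,-1.2500)
o3: d²=10 ≤ ρ²=62; F_rep = 40·(3,-1)/10² = (1.2000,-0.4000)
F = F_att + ΣF_rep = (-2.0500,0.3500)
p' = p + 1/4·F = (-7.5125,5.0875)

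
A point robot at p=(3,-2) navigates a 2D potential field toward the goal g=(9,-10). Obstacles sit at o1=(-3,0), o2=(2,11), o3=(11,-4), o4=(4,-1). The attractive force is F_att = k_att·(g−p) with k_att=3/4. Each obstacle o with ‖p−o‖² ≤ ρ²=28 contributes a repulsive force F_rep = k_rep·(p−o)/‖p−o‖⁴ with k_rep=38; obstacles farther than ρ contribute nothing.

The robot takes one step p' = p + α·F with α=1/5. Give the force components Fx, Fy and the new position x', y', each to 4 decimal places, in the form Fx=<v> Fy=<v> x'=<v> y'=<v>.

F_att = 3/4·(g−p) = 3/4·(6,-8) = (4.5000,-6.0000)
o1: d²=40 > ρ²=28 → inactive
o2: d²=170 > ρ²=28 → inactive
o3: d²=68 > ρ²=28 → inactive
o4: d²=2 ≤ ρ²=28; F_rep = 38·(-1,-1)/2² = (-9.5000,-9.5000)
F = F_att + ΣF_rep = (-5.0000,-15.5000)
p' = p + 1/5·F = (2.0000,-5.1000)

Fx=-5.0000 Fy=-15.5000 x'=2.0000 y'=-5.1000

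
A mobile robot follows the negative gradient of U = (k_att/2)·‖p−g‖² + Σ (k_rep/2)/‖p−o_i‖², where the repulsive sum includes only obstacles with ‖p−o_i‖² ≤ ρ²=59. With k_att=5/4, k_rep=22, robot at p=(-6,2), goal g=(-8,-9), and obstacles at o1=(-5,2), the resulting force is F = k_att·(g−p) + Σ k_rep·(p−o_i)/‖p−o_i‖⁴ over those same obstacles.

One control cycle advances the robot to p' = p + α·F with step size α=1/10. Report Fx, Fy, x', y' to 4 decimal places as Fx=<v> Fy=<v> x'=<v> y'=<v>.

Fx=-24.5000 Fy=-13.7500 x'=-8.4500 y'=0.6250

F_att = 5/4·(g−p) = 5/4·(-2,-11) = (-2.5000,-13.7500)
o1: d²=1 ≤ ρ²=59; F_rep = 22·(-1,0)/1² = (-22.0000,0.0000)
F = F_att + ΣF_rep = (-24.5000,-13.7500)
p' = p + 1/10·F = (-8.4500,0.6250)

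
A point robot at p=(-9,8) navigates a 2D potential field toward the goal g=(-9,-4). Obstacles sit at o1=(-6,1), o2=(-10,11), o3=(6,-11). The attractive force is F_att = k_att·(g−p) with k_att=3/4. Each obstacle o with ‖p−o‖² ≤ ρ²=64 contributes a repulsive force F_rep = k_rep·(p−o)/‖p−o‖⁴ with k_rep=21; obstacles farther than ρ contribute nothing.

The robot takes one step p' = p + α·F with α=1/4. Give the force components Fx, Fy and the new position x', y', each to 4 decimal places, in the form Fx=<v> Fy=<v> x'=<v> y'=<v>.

F_att = 3/4·(g−p) = 3/4·(0,-12) = (0.0000,-9.0000)
o1: d²=58 ≤ ρ²=64; F_rep = 21·(-3,7)/58² = (-0.0187,0.0437)
o2: d²=10 ≤ ρ²=64; F_rep = 21·(1,-3)/10² = (0.2100,-0.6300)
o3: d²=586 > ρ²=64 → inactive
F = F_att + ΣF_rep = (0.1913,-9.5863)
p' = p + 1/4·F = (-8.9522,5.6034)

Fx=0.1913 Fy=-9.5863 x'=-8.9522 y'=5.6034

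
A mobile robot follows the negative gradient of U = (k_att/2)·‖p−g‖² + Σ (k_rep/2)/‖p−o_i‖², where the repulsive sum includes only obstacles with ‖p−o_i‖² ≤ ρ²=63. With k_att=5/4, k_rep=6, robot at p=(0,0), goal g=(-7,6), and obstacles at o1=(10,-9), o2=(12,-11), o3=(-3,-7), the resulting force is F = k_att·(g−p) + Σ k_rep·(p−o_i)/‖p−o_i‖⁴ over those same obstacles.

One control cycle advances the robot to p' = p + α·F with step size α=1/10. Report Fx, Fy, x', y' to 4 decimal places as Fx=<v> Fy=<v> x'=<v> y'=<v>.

F_att = 5/4·(g−p) = 5/4·(-7,6) = (-8.7500,7.5000)
o1: d²=181 > ρ²=63 → inactive
o2: d²=265 > ρ²=63 → inactive
o3: d²=58 ≤ ρ²=63; F_rep = 6·(3,7)/58² = (0.0054,0.0125)
F = F_att + ΣF_rep = (-8.7446,7.5125)
p' = p + 1/10·F = (-0.8745,0.7512)

Fx=-8.7446 Fy=7.5125 x'=-0.8745 y'=0.7512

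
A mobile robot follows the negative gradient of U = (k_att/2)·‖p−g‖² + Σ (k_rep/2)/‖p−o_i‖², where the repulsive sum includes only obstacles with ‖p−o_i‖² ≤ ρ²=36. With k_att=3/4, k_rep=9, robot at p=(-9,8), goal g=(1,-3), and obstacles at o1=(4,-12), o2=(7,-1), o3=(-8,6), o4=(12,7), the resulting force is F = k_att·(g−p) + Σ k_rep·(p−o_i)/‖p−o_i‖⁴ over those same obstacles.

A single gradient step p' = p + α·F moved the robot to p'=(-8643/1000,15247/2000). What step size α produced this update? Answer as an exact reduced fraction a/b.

F_att = 3/4·(g−p) = 3/4·(10,-11) = (7.5000,-8.2500)
o1: d²=569 > ρ²=36 → inactive
o2: d²=337 > ρ²=36 → inactive
o3: d²=5 ≤ ρ²=36; F_rep = 9·(-1,2)/5² = (-0.3600,0.7200)
o4: d²=442 > ρ²=36 → inactive
F = F_att + ΣF_rep = (7.1400,-7.5300)
Δp = p'−p = (0.3570,-0.3765); α = Δx/Fx = (357/1000) / (357/50) = 1/20
check: Δy/Fy = (-753/2000) / (-753/100) = 1/20 ✓

α = 1/20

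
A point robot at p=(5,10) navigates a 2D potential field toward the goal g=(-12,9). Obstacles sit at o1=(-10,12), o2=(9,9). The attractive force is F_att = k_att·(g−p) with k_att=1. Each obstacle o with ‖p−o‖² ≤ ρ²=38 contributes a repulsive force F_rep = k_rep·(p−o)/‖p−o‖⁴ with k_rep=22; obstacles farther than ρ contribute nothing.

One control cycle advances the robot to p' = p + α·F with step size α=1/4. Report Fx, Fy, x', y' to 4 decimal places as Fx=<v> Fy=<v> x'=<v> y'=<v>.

Fx=-17.3045 Fy=-0.9239 x'=0.6739 y'=9.7690

F_att = 1·(g−p) = 1·(-17,-1) = (-17.0000,-1.0000)
o1: d²=229 > ρ²=38 → inactive
o2: d²=17 ≤ ρ²=38; F_rep = 22·(-4,1)/17² = (-0.3045,0.0761)
F = F_att + ΣF_rep = (-17.3045,-0.9239)
p' = p + 1/4·F = (0.6739,9.7690)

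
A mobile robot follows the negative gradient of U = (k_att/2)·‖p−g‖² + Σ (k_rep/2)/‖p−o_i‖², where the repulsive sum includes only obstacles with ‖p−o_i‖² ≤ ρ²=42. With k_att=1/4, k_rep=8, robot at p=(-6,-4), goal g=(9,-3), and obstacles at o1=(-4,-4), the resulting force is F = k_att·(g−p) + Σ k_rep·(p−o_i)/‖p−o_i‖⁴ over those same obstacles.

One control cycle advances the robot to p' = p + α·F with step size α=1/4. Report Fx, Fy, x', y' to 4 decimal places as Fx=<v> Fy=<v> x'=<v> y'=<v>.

Fx=2.7500 Fy=0.2500 x'=-5.3125 y'=-3.9375

F_att = 1/4·(g−p) = 1/4·(15,1) = (3.7500,0.2500)
o1: d²=4 ≤ ρ²=42; F_rep = 8·(-2,0)/4² = (-1.0000,0.0000)
F = F_att + ΣF_rep = (2.7500,0.2500)
p' = p + 1/4·F = (-5.3125,-3.9375)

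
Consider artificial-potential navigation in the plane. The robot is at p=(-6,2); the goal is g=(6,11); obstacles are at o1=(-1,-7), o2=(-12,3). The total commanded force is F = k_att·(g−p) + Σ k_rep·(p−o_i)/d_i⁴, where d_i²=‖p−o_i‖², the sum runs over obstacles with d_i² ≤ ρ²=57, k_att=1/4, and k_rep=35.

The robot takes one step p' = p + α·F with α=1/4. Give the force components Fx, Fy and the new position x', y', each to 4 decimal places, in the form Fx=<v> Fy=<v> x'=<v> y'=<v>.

F_att = 1/4·(g−p) = 1/4·(12,9) = (3.0000,2.2500)
o1: d²=106 > ρ²=57 → inactive
o2: d²=37 ≤ ρ²=57; F_rep = 35·(6,-1)/37² = (0.1534,-0.0256)
F = F_att + ΣF_rep = (3.1534,2.2244)
p' = p + 1/4·F = (-5.2117,2.5561)

Fx=3.1534 Fy=2.2244 x'=-5.2117 y'=2.5561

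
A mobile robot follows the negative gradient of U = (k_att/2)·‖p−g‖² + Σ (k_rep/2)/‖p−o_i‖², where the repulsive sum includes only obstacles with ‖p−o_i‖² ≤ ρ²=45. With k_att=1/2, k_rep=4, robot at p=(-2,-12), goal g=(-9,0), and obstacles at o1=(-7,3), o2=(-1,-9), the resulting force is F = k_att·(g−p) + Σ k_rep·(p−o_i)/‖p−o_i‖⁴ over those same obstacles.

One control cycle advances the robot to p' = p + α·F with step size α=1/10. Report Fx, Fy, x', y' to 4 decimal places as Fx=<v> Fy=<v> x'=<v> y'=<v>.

F_att = 1/2·(g−p) = 1/2·(-7,12) = (-3.5000,6.0000)
o1: d²=250 > ρ²=45 → inactive
o2: d²=10 ≤ ρ²=45; F_rep = 4·(-1,-3)/10² = (-0.0400,-0.1200)
F = F_att + ΣF_rep = (-3.5400,5.8800)
p' = p + 1/10·F = (-2.3540,-11.4120)

Fx=-3.5400 Fy=5.8800 x'=-2.3540 y'=-11.4120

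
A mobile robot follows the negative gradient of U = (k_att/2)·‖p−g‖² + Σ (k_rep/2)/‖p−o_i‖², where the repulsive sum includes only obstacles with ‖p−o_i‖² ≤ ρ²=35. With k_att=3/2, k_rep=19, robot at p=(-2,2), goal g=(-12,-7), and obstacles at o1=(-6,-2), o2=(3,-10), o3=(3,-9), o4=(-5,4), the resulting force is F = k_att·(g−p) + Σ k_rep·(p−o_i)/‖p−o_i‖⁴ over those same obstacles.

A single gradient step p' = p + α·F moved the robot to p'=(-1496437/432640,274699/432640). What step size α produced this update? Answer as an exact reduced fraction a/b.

F_att = 3/2·(g−p) = 3/2·(-10,-9) = (-15.0000,-13.5000)
o1: d²=32 ≤ ρ²=35; F_rep = 19·(4,4)/32² = (0.0742,0.0742)
o2: d²=169 > ρ²=35 → inactive
o3: d²=146 > ρ²=35 → inactive
o4: d²=13 ≤ ρ²=35; F_rep = 19·(3,-2)/13² = (0.3373,-0.2249)
F = F_att + ΣF_rep = (-14.5885,-13.6506)
Δp = p'−p = (-1.4589,-1.3651); α = Δx/Fx = (-631157/432640) / (-631157/43264) = 1/10
check: Δy/Fy = (-590581/432640) / (-590581/43264) = 1/10 ✓

α = 1/10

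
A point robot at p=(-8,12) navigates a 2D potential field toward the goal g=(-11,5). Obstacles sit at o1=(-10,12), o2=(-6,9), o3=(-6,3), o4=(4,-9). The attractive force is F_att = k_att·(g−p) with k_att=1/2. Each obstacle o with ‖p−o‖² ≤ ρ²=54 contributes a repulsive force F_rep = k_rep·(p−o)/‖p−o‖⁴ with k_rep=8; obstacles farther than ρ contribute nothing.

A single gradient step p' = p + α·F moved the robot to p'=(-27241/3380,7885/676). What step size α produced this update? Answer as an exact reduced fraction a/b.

α = 1/10

F_att = 1/2·(g−p) = 1/2·(-3,-7) = (-1.5000,-3.5000)
o1: d²=4 ≤ ρ²=54; F_rep = 8·(2,0)/4² = (1.0000,0.0000)
o2: d²=13 ≤ ρ²=54; F_rep = 8·(-2,3)/13² = (-0.0947,0.1420)
o3: d²=85 > ρ²=54 → inactive
o4: d²=585 > ρ²=54 → inactive
F = F_att + ΣF_rep = (-0.5947,-3.3580)
Δp = p'−p = (-0.0595,-0.3358); α = Δx/Fx = (-201/3380) / (-201/338) = 1/10
check: Δy/Fy = (-227/676) / (-1135/338) = 1/10 ✓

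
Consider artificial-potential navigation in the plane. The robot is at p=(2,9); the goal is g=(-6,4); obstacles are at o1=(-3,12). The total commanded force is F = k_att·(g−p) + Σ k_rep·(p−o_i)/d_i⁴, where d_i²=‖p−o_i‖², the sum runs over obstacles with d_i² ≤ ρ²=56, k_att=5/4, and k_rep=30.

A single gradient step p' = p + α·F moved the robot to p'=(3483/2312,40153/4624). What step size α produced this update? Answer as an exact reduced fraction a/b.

α = 1/20

F_att = 5/4·(g−p) = 5/4·(-8,-5) = (-10.0000,-6.2500)
o1: d²=34 ≤ ρ²=56; F_rep = 30·(5,-3)/34² = (0.1298,-0.0779)
F = F_att + ΣF_rep = (-9.8702,-6.3279)
Δp = p'−p = (-0.4935,-0.3164); α = Δx/Fx = (-1141/2312) / (-5705/578) = 1/20
check: Δy/Fy = (-1463/4624) / (-7315/1156) = 1/20 ✓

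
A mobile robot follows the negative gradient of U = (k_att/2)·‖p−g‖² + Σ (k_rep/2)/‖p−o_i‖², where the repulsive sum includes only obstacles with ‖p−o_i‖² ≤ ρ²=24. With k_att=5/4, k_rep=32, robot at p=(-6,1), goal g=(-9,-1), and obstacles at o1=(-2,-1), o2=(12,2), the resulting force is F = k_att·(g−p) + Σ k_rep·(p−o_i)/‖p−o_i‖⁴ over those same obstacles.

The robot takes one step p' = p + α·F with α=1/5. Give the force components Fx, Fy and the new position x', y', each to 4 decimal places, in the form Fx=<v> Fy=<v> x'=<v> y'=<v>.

Fx=-4.0700 Fy=-2.3400 x'=-6.8140 y'=0.5320

F_att = 5/4·(g−p) = 5/4·(-3,-2) = (-3.7500,-2.5000)
o1: d²=20 ≤ ρ²=24; F_rep = 32·(-4,2)/20² = (-0.3200,0.1600)
o2: d²=325 > ρ²=24 → inactive
F = F_att + ΣF_rep = (-4.0700,-2.3400)
p' = p + 1/5·F = (-6.8140,0.5320)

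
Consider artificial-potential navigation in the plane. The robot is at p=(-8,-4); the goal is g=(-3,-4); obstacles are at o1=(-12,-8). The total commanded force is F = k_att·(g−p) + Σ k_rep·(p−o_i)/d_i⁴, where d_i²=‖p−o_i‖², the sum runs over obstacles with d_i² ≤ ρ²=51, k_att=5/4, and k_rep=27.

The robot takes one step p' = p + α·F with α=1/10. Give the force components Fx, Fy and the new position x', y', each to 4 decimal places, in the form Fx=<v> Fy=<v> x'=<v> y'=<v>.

Fx=6.3555 Fy=0.1055 x'=-7.3645 y'=-3.9895

F_att = 5/4·(g−p) = 5/4·(5,0) = (6.2500,0.0000)
o1: d²=32 ≤ ρ²=51; F_rep = 27·(4,4)/32² = (0.1055,0.1055)
F = F_att + ΣF_rep = (6.3555,0.1055)
p' = p + 1/10·F = (-7.3645,-3.9895)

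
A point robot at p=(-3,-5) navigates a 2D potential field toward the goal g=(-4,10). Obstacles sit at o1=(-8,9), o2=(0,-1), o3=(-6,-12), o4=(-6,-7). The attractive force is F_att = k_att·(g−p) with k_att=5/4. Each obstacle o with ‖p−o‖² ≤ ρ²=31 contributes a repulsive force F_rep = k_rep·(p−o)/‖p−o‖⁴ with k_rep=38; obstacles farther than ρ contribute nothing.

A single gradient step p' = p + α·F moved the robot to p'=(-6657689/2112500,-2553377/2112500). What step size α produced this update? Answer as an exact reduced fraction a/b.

F_att = 5/4·(g−p) = 5/4·(-1,15) = (-1.2500,18.7500)
o1: d²=221 > ρ²=31 → inactive
o2: d²=25 ≤ ρ²=31; F_rep = 38·(-3,-4)/25² = (-0.1824,-0.2432)
o3: d²=58 > ρ²=31 → inactive
o4: d²=13 ≤ ρ²=31; F_rep = 38·(3,2)/13² = (0.6746,0.4497)
F = F_att + ΣF_rep = (-0.7578,18.9565)
Δp = p'−p = (-0.1516,3.7913); α = Δx/Fx = (-320189/2112500) / (-320189/422500) = 1/5
check: Δy/Fy = (8009123/2112500) / (8009123/422500) = 1/5 ✓

α = 1/5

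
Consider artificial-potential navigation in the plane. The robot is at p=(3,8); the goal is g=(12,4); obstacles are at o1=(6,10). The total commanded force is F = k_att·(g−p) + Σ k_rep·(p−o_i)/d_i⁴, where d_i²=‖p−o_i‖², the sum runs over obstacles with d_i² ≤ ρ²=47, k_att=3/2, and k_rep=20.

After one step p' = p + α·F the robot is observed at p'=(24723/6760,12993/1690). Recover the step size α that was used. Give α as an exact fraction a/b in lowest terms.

α = 1/20

F_att = 3/2·(g−p) = 3/2·(9,-4) = (13.5000,-6.0000)
o1: d²=13 ≤ ρ²=47; F_rep = 20·(-3,-2)/13² = (-0.3550,-0.2367)
F = F_att + ΣF_rep = (13.1450,-6.2367)
Δp = p'−p = (0.6572,-0.3118); α = Δx/Fx = (4443/6760) / (4443/338) = 1/20
check: Δy/Fy = (-527/1690) / (-1054/169) = 1/20 ✓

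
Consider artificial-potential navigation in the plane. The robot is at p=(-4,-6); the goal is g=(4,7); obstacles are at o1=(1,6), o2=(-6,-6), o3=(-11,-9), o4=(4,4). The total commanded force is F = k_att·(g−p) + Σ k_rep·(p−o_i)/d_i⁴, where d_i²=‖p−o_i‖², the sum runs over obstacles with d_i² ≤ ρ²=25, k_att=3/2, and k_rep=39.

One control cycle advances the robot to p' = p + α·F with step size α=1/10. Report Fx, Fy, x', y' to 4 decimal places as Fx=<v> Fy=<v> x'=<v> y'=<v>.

Fx=16.8750 Fy=19.5000 x'=-2.3125 y'=-4.0500

F_att = 3/2·(g−p) = 3/2·(8,13) = (12.0000,19.5000)
o1: d²=169 > ρ²=25 → inactive
o2: d²=4 ≤ ρ²=25; F_rep = 39·(2,0)/4² = (4.8750,0.0000)
o3: d²=58 > ρ²=25 → inactive
o4: d²=164 > ρ²=25 → inactive
F = F_att + ΣF_rep = (16.8750,19.5000)
p' = p + 1/10·F = (-2.3125,-4.0500)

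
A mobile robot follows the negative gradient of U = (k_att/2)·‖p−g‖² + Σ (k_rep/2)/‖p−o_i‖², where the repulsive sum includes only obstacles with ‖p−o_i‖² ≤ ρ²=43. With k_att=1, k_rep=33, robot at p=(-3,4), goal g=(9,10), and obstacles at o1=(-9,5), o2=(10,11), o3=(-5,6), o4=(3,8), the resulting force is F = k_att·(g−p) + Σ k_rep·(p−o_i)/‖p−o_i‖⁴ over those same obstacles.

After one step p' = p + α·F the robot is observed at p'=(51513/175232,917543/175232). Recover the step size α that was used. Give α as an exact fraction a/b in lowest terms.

F_att = 1·(g−p) = 1·(12,6) = (12.0000,6.0000)
o1: d²=37 ≤ ρ²=43; F_rep = 33·(6,-1)/37² = (0.1446,-0.0241)
o2: d²=218 > ρ²=43 → inactive
o3: d²=8 ≤ ρ²=43; F_rep = 33·(2,-2)/8² = (1.0312,-1.0312)
o4: d²=52 > ρ²=43 → inactive
F = F_att + ΣF_rep = (13.1759,4.9446)
Δp = p'−p = (3.2940,1.2362); α = Δx/Fx = (577209/175232) / (577209/43808) = 1/4
check: Δy/Fy = (216615/175232) / (216615/43808) = 1/4 ✓

α = 1/4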